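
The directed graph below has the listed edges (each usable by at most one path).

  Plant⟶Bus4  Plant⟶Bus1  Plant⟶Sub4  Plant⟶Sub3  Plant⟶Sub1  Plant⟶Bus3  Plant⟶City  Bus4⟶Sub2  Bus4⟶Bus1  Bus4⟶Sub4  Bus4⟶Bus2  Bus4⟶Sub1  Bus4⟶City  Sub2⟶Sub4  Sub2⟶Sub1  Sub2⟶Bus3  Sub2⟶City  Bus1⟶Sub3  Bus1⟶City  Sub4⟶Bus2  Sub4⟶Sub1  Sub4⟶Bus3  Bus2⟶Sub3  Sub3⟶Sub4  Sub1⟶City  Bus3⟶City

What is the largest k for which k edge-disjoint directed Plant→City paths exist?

5

Assign every edge capacity 1; by Menger, the answer equals the max flow.
Path Plant→City (+1); total 1.
Path Plant→Bus4→City (+1); total 2.
Path Plant→Bus1→City (+1); total 3.
Path Plant→Sub1→City (+1); total 4.
Path Plant→Bus3→City (+1); total 5.
No residual Plant→City path; max flow = 5.
Certifying cut of size 5: {Bus3→City, Plant→Bus1, Plant→Bus4, Plant→City, Sub1→City}.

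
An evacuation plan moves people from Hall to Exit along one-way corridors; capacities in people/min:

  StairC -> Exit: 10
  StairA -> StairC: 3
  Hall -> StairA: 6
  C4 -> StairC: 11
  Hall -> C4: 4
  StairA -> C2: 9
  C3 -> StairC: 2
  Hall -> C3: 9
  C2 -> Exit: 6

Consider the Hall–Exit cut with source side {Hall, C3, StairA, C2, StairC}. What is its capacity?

20

Edges leaving {Hall, C3, StairA, C2, StairC}: Hall→C4 (4), C2→Exit (6), StairC→Exit (10).
Cut capacity = 4 + 6 + 10 = 20.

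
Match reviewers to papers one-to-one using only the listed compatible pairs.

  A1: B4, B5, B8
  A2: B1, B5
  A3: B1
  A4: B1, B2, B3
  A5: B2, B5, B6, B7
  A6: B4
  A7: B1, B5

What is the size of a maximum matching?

6

Unit-capacity flow: source→left, listed edges, right→sink; max matching = max flow.
Augmenting path A1→B4 (+1); matched 1.
Augmenting path A2→B1 (+1); matched 2.
Augmenting path A4→B2 (+1); matched 3.
Augmenting path A5→B5 (+1); matched 4.
Augmenting path A6→B4→A1→B8 (+1); matched 5.
Augmenting path A7→B5→A5→B6 (+1); matched 6.
No augmenting path remains; maximum matching = 6.
König certificate: {A1, A4, A5, A6, B1, B5} is a vertex cover of size 6 (every listed pair touches it), so no matching can be larger.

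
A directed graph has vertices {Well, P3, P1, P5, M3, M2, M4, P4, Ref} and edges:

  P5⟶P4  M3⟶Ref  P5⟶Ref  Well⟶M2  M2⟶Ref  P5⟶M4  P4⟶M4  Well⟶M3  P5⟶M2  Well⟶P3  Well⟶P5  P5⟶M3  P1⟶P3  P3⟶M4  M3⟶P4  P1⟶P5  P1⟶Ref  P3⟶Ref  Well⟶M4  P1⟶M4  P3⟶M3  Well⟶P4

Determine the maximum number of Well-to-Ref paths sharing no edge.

Assign every edge capacity 1; by Menger, the answer equals the max flow.
Path Well→P3→Ref (+1); total 1.
Path Well→P5→Ref (+1); total 2.
Path Well→M3→Ref (+1); total 3.
Path Well→M2→Ref (+1); total 4.
No residual Well→Ref path; max flow = 4.
Certifying cut of size 4: {Well→M2, Well→M3, Well→P3, Well→P5}.

4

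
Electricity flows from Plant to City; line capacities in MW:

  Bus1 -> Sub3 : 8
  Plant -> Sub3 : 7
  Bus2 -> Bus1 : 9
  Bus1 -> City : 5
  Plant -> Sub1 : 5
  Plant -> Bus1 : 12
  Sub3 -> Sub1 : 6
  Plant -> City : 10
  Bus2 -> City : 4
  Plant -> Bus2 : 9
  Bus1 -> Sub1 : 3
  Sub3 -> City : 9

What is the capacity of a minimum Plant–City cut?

Augment Plant→City: bottleneck 10, flow now 10.
Augment Plant→Bus2→City: bottleneck 4, flow now 14.
Augment Plant→Bus1→City: bottleneck 5, flow now 19.
Augment Plant→Sub3→City: bottleneck 7, flow now 26.
Augment Plant→Bus1→Sub3→City: bottleneck 2, flow now 28.
No augmenting path remains; maximum flow = 28.
By max-flow min-cut, the minimum cut capacity equals the max flow.
In the residual graph, reachable from Plant: {Plant, Bus2, Bus1, Sub3, Sub1}.
Min-cut edges: Plant→City (10), Bus2→City (4), Bus1→City (5), Sub3→City (9); capacity 10 + 4 + 5 + 9 = 28.

28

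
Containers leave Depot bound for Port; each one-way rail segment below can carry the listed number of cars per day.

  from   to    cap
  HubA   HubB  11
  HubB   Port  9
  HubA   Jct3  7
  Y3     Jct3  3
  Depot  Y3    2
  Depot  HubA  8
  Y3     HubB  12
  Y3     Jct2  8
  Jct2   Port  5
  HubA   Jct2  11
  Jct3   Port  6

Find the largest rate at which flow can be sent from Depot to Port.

10

Augment Depot→Y3→Jct3→Port: bottleneck 2, flow now 2.
Augment Depot→HubA→Jct3→Port: bottleneck 4, flow now 6.
Augment Depot→HubA→HubB→Port: bottleneck 4, flow now 10.
No augmenting path remains; maximum flow = 10.
In the residual graph, reachable from Depot: {Depot}.
Min-cut edges: Depot→Y3 (2), Depot→HubA (8); capacity 2 + 8 = 10.
This cut is saturated, so no flow can exceed 10.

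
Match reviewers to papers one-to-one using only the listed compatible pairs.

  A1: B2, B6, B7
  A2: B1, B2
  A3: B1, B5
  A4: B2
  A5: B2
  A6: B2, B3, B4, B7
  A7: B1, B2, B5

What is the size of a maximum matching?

Unit-capacity flow: source→left, listed edges, right→sink; max matching = max flow.
Augmenting path A1→B2 (+1); matched 1.
Augmenting path A2→B1 (+1); matched 2.
Augmenting path A3→B5 (+1); matched 3.
Augmenting path A6→B3 (+1); matched 4.
Augmenting path A4→B2→A1→B6 (+1); matched 5.
No augmenting path remains; maximum matching = 5.
König certificate: {A1, A6, B1, B2, B5} is a vertex cover of size 5 (every listed pair touches it), so no matching can be larger.

5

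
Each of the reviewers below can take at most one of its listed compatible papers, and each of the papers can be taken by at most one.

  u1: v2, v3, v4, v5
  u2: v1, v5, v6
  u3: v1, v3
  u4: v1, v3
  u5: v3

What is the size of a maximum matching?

4

Unit-capacity flow: source→left, listed edges, right→sink; max matching = max flow.
Augmenting path u1→v2 (+1); matched 1.
Augmenting path u2→v1 (+1); matched 2.
Augmenting path u3→v3 (+1); matched 3.
Augmenting path u4→v1→u2→v5 (+1); matched 4.
No augmenting path remains; maximum matching = 4.
König certificate: {u1, u2, v1, v3} is a vertex cover of size 4 (every listed pair touches it), so no matching can be larger.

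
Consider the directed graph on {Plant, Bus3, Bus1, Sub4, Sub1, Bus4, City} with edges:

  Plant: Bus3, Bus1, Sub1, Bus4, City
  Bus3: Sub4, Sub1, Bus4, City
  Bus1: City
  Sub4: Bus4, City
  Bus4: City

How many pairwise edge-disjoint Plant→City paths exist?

4

Assign every edge capacity 1; by Menger, the answer equals the max flow.
Path Plant→City (+1); total 1.
Path Plant→Bus3→City (+1); total 2.
Path Plant→Bus1→City (+1); total 3.
Path Plant→Bus4→City (+1); total 4.
No residual Plant→City path; max flow = 4.
Certifying cut of size 4: {Plant→Bus1, Plant→Bus3, Plant→Bus4, Plant→City}.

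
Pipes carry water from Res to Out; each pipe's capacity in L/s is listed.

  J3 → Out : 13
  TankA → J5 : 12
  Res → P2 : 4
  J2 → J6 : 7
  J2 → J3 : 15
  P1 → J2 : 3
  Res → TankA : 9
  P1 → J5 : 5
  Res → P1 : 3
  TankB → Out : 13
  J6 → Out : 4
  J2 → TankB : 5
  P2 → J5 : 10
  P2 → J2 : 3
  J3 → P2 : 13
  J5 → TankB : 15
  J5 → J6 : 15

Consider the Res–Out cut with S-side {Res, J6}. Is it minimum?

Given cut capacity: 3 + 9 + 4 + 4 = 20.
Augment Res→P1→J5→J6→Out: bottleneck 3, flow now 3.
Augment Res→TankA→J5→J6→Out: bottleneck 1, flow now 4.
Augment Res→TankA→J5→TankB→Out: bottleneck 8, flow now 12.
Augment Res→P2→J5→TankB→Out: bottleneck 4, flow now 16.
No augmenting path remains; maximum flow = 16.
In the residual graph, reachable from Res: {Res}.
Min-cut edges: Res→P1 (3), Res→TankA (9), Res→P2 (4); capacity 3 + 9 + 4 = 16.
Cut capacity 20 exceeds the max flow 16, so it is not minimum.

No — its capacity is 20, but the minimum cut has capacity 16.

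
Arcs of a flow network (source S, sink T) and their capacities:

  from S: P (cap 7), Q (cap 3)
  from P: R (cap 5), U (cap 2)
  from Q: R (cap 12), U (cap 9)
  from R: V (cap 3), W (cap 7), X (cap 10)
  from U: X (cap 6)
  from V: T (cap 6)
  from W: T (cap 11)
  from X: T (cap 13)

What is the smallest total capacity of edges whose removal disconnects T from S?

Augment S→P→R→V→T: bottleneck 3, flow now 3.
Augment S→P→R→W→T: bottleneck 2, flow now 5.
Augment S→P→U→X→T: bottleneck 2, flow now 7.
Augment S→Q→R→W→T: bottleneck 3, flow now 10.
No augmenting path remains; maximum flow = 10.
By max-flow min-cut, the minimum cut capacity equals the max flow.
In the residual graph, reachable from S: {S}.
Min-cut edges: S→P (7), S→Q (3); capacity 7 + 3 = 10.

10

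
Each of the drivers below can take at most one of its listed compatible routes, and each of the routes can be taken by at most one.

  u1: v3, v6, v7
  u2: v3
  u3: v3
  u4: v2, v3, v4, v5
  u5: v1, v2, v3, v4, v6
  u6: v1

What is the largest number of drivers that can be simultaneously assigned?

Unit-capacity flow: source→left, listed edges, right→sink; max matching = max flow.
Augmenting path u1→v3 (+1); matched 1.
Augmenting path u4→v2 (+1); matched 2.
Augmenting path u5→v1 (+1); matched 3.
Augmenting path u2→v3→u1→v6 (+1); matched 4.
Augmenting path u6→v1→u5→v4 (+1); matched 5.
No augmenting path remains; maximum matching = 5.
König certificate: {u1, u4, u5, u6, v3} is a vertex cover of size 5 (every listed pair touches it), so no matching can be larger.

5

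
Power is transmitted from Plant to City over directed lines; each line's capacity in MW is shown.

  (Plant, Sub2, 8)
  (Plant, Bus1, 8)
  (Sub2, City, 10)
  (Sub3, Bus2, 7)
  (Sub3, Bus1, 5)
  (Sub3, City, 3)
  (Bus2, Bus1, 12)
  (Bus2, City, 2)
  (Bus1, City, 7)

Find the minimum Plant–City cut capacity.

Augment Plant→Sub2→City: bottleneck 8, flow now 8.
Augment Plant→Bus1→City: bottleneck 7, flow now 15.
No augmenting path remains; maximum flow = 15.
By max-flow min-cut, the minimum cut capacity equals the max flow.
In the residual graph, reachable from Plant: {Plant, Bus1}.
Min-cut edges: Plant→Sub2 (8), Bus1→City (7); capacity 8 + 7 = 15.

15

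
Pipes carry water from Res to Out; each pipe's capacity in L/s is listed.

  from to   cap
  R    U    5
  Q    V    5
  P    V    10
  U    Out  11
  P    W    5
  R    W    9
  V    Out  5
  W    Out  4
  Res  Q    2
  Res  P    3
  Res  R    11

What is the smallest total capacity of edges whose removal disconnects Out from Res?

Augment Res→P→V→Out: bottleneck 3, flow now 3.
Augment Res→Q→V→Out: bottleneck 2, flow now 5.
Augment Res→R→U→Out: bottleneck 5, flow now 10.
Augment Res→R→W→Out: bottleneck 4, flow now 14.
No augmenting path remains; maximum flow = 14.
By max-flow min-cut, the minimum cut capacity equals the max flow.
In the residual graph, reachable from Res: {Res, R, W}.
Min-cut edges: Res→P (3), Res→Q (2), R→U (5), W→Out (4); capacity 3 + 2 + 5 + 4 = 14.

14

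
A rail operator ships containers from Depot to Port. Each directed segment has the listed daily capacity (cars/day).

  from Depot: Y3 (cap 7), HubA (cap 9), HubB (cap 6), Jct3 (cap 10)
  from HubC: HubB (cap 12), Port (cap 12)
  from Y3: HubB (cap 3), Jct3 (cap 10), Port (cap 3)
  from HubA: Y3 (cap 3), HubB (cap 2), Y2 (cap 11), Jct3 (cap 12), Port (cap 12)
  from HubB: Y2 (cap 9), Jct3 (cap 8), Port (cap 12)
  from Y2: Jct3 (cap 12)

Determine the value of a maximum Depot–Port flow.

21

Augment Depot→Y3→Port: bottleneck 3, flow now 3.
Augment Depot→HubA→Port: bottleneck 9, flow now 12.
Augment Depot→HubB→Port: bottleneck 6, flow now 18.
Augment Depot→Y3→HubB→Port: bottleneck 3, flow now 21.
No augmenting path remains; maximum flow = 21.
In the residual graph, reachable from Depot: {Depot, Y3, Jct3}.
Min-cut edges: Depot→HubA (9), Depot→HubB (6), Y3→HubB (3), Y3→Port (3); capacity 9 + 6 + 3 + 3 = 21.
This cut is saturated, so no flow can exceed 21.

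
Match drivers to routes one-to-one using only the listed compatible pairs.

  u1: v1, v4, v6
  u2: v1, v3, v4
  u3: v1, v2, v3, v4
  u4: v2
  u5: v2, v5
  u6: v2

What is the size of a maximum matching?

5

Unit-capacity flow: source→left, listed edges, right→sink; max matching = max flow.
Augmenting path u1→v1 (+1); matched 1.
Augmenting path u2→v3 (+1); matched 2.
Augmenting path u3→v2 (+1); matched 3.
Augmenting path u5→v5 (+1); matched 4.
Augmenting path u4→v2→u3→v4 (+1); matched 5.
No augmenting path remains; maximum matching = 5.
König certificate: {u1, u2, u3, u5, v2} is a vertex cover of size 5 (every listed pair touches it), so no matching can be larger.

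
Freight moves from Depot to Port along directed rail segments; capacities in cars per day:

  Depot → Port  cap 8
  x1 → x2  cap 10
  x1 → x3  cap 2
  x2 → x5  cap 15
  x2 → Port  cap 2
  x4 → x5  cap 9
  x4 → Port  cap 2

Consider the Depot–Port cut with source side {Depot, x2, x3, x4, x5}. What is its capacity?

Edges leaving {Depot, x2, x3, x4, x5}: Depot→Port (8), x2→Port (2), x4→Port (2).
Cut capacity = 8 + 2 + 2 = 12.

12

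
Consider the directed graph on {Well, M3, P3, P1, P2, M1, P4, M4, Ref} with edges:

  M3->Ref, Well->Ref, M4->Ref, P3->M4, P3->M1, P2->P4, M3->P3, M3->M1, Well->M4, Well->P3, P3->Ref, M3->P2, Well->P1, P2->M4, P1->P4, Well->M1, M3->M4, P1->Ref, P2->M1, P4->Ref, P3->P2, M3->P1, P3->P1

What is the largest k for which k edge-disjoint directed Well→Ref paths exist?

4

Assign every edge capacity 1; by Menger, the answer equals the max flow.
Path Well→Ref (+1); total 1.
Path Well→P3→Ref (+1); total 2.
Path Well→P1→Ref (+1); total 3.
Path Well→M4→Ref (+1); total 4.
No residual Well→Ref path; max flow = 4.
Certifying cut of size 4: {Well→M4, Well→P1, Well→P3, Well→Ref}.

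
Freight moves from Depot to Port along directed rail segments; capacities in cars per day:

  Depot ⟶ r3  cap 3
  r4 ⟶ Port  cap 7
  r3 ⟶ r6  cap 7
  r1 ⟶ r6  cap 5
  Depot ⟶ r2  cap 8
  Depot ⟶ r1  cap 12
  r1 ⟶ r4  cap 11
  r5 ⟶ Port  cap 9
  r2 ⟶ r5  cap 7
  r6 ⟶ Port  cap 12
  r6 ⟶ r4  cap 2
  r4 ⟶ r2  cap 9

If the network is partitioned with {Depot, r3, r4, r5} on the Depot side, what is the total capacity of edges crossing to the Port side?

Edges leaving {Depot, r3, r4, r5}: Depot→r1 (12), Depot→r2 (8), r3→r6 (7), r4→r2 (9), r4→Port (7), r5→Port (9).
Cut capacity = 12 + 8 + 7 + 9 + 7 + 9 = 52.

52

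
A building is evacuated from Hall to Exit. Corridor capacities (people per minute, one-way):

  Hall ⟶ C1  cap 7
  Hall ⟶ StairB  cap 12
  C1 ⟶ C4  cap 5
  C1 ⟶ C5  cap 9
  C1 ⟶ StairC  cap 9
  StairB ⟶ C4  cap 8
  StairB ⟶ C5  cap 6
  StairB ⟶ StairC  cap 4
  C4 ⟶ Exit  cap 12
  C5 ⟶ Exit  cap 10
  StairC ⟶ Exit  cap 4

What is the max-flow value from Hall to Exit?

Augment Hall→C1→C4→Exit: bottleneck 5, flow now 5.
Augment Hall→C1→C5→Exit: bottleneck 2, flow now 7.
Augment Hall→StairB→C4→Exit: bottleneck 7, flow now 14.
Augment Hall→StairB→C5→Exit: bottleneck 5, flow now 19.
No augmenting path remains; maximum flow = 19.
In the residual graph, reachable from Hall: {Hall}.
Min-cut edges: Hall→C1 (7), Hall→StairB (12); capacity 7 + 12 = 19.
This cut is saturated, so no flow can exceed 19.

19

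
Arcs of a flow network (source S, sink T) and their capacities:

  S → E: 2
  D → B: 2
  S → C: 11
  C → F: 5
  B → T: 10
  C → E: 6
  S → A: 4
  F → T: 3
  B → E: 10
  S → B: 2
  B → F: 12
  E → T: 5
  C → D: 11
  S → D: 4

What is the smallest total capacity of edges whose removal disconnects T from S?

Augment S→B→T: bottleneck 2, flow now 2.
Augment S→E→T: bottleneck 2, flow now 4.
Augment S→C→E→T: bottleneck 3, flow now 7.
Augment S→C→F→T: bottleneck 3, flow now 10.
Augment S→D→B→T: bottleneck 2, flow now 12.
No augmenting path remains; maximum flow = 12.
By max-flow min-cut, the minimum cut capacity equals the max flow.
In the residual graph, reachable from S: {S, A, C, D, E, F}.
Min-cut edges: S→B (2), D→B (2), E→T (5), F→T (3); capacity 2 + 2 + 5 + 3 = 12.

12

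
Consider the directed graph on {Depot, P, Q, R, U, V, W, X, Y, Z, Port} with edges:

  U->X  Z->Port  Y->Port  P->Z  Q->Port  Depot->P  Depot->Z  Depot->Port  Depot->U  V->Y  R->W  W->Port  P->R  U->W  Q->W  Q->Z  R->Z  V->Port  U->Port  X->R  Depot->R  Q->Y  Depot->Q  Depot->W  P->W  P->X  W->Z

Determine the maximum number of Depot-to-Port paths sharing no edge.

5

Assign every edge capacity 1; by Menger, the answer equals the max flow.
Path Depot→Port (+1); total 1.
Path Depot→Q→Port (+1); total 2.
Path Depot→U→Port (+1); total 3.
Path Depot→W→Port (+1); total 4.
Path Depot→Z→Port (+1); total 5.
No residual Depot→Port path; max flow = 5.
Certifying cut of size 5: {Depot→Port, Depot→Q, Depot→U, W→Port, Z→Port}.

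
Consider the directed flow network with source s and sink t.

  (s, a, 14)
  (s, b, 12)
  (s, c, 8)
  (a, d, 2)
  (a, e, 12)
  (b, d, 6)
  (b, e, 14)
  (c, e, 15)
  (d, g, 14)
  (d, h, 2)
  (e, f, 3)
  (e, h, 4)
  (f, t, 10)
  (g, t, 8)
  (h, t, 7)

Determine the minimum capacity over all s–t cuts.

Augment s→a→d→g→t: bottleneck 2, flow now 2.
Augment s→a→e→f→t: bottleneck 3, flow now 5.
Augment s→a→e→h→t: bottleneck 4, flow now 9.
Augment s→b→d→g→t: bottleneck 6, flow now 15.
No augmenting path remains; maximum flow = 15.
By max-flow min-cut, the minimum cut capacity equals the max flow.
In the residual graph, reachable from s: {s, a, b, c, e}.
Min-cut edges: a→d (2), b→d (6), e→f (3), e→h (4); capacity 2 + 6 + 3 + 4 = 15.

15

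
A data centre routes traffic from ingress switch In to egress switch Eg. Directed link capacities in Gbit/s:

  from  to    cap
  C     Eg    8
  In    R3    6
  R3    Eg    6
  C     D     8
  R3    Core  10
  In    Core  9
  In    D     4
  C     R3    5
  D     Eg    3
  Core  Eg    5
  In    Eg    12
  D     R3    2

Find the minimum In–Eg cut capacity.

Augment In→Eg: bottleneck 12, flow now 12.
Augment In→D→Eg: bottleneck 3, flow now 15.
Augment In→R3→Eg: bottleneck 6, flow now 21.
Augment In→Core→Eg: bottleneck 5, flow now 26.
No augmenting path remains; maximum flow = 26.
By max-flow min-cut, the minimum cut capacity equals the max flow.
In the residual graph, reachable from In: {In, D, R3, Core}.
Min-cut edges: In→Eg (12), D→Eg (3), R3→Eg (6), Core→Eg (5); capacity 12 + 3 + 6 + 5 = 26.

26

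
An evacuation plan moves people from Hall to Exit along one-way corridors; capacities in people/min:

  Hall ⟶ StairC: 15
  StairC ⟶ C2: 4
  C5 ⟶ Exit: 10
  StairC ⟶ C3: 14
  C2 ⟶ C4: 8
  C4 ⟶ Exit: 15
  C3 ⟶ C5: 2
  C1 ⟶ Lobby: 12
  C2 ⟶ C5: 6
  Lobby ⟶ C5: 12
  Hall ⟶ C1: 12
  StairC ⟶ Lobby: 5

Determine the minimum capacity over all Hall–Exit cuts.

14

Augment Hall→StairC→C3→C5→Exit: bottleneck 2, flow now 2.
Augment Hall→StairC→C2→C4→Exit: bottleneck 4, flow now 6.
Augment Hall→StairC→Lobby→C5→Exit: bottleneck 5, flow now 11.
Augment Hall→C1→Lobby→C5→Exit: bottleneck 3, flow now 14.
No augmenting path remains; maximum flow = 14.
By max-flow min-cut, the minimum cut capacity equals the max flow.
In the residual graph, reachable from Hall: {Hall, StairC, C1, C3, Lobby, C5}.
Min-cut edges: StairC→C2 (4), C5→Exit (10); capacity 4 + 10 = 14.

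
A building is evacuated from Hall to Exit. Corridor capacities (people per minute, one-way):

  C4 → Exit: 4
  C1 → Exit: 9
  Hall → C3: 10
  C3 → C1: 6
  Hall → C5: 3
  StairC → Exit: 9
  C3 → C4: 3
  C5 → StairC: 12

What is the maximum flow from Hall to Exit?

Augment Hall→C5→StairC→Exit: bottleneck 3, flow now 3.
Augment Hall→C3→C4→Exit: bottleneck 3, flow now 6.
Augment Hall→C3→C1→Exit: bottleneck 6, flow now 12.
No augmenting path remains; maximum flow = 12.
In the residual graph, reachable from Hall: {Hall, C3}.
Min-cut edges: Hall→C5 (3), C3→C4 (3), C3→C1 (6); capacity 3 + 3 + 6 = 12.
This cut is saturated, so no flow can exceed 12.

12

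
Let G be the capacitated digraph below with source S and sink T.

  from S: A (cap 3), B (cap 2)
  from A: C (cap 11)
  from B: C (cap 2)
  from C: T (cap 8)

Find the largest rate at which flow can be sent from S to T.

Augment S→A→C→T: bottleneck 3, flow now 3.
Augment S→B→C→T: bottleneck 2, flow now 5.
No augmenting path remains; maximum flow = 5.
In the residual graph, reachable from S: {S}.
Min-cut edges: S→A (3), S→B (2); capacity 3 + 2 = 5.
This cut is saturated, so no flow can exceed 5.

5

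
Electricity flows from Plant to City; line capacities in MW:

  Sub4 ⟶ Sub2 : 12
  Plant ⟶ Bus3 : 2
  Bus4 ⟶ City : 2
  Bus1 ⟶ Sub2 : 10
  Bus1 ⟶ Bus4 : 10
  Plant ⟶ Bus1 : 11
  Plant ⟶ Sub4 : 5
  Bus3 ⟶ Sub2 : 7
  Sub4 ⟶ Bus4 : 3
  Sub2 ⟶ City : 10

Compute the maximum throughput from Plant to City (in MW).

Augment Plant→Bus1→Bus4→City: bottleneck 2, flow now 2.
Augment Plant→Bus1→Sub2→City: bottleneck 9, flow now 11.
Augment Plant→Sub4→Sub2→City: bottleneck 1, flow now 12.
No augmenting path remains; maximum flow = 12.
In the residual graph, reachable from Plant: {Plant, Bus1, Sub4, Bus3, Bus4, Sub2}.
Min-cut edges: Bus4→City (2), Sub2→City (10); capacity 2 + 10 = 12.
This cut is saturated, so no flow can exceed 12.

12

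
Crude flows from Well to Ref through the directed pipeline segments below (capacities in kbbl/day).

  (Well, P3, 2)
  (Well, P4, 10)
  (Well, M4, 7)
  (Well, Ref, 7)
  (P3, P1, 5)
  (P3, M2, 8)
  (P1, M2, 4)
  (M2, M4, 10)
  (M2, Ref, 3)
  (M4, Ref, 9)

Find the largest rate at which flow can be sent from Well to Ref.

16

Augment Well→Ref: bottleneck 7, flow now 7.
Augment Well→M4→Ref: bottleneck 7, flow now 14.
Augment Well→P3→M2→Ref: bottleneck 2, flow now 16.
No augmenting path remains; maximum flow = 16.
In the residual graph, reachable from Well: {Well, P4}.
Min-cut edges: Well→P3 (2), Well→M4 (7), Well→Ref (7); capacity 2 + 7 + 7 = 16.
This cut is saturated, so no flow can exceed 16.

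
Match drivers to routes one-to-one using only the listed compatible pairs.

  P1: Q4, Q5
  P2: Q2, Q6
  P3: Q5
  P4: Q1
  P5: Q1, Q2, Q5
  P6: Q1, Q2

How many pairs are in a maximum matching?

Unit-capacity flow: source→left, listed edges, right→sink; max matching = max flow.
Augmenting path P1→Q4 (+1); matched 1.
Augmenting path P2→Q2 (+1); matched 2.
Augmenting path P3→Q5 (+1); matched 3.
Augmenting path P4→Q1 (+1); matched 4.
Augmenting path P5→Q2→P2→Q6 (+1); matched 5.
No augmenting path remains; maximum matching = 5.
König certificate: {P1, P2, Q1, Q2, Q5} is a vertex cover of size 5 (every listed pair touches it), so no matching can be larger.

5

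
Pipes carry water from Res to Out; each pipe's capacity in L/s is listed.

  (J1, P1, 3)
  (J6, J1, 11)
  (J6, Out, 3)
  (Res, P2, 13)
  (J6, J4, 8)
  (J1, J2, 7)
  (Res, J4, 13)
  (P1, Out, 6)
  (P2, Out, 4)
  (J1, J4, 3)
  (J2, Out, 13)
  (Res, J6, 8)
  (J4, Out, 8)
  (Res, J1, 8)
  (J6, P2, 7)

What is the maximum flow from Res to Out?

Augment Res→J6→Out: bottleneck 3, flow now 3.
Augment Res→P2→Out: bottleneck 4, flow now 7.
Augment Res→J4→Out: bottleneck 8, flow now 15.
Augment Res→J1→J2→Out: bottleneck 7, flow now 22.
Augment Res→J1→P1→Out: bottleneck 1, flow now 23.
Augment Res→J6→J1→P1→Out: bottleneck 2, flow now 25.
No augmenting path remains; maximum flow = 25.
In the residual graph, reachable from Res: {Res, J6, J1, P2, J4}.
Min-cut edges: J6→Out (3), J1→J2 (7), J1→P1 (3), P2→Out (4), J4→Out (8); capacity 3 + 7 + 3 + 4 + 8 = 25.
This cut is saturated, so no flow can exceed 25.

25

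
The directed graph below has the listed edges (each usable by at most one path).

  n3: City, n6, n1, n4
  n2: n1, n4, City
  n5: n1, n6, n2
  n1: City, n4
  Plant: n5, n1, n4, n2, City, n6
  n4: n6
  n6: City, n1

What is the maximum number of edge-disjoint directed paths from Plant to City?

4

Assign every edge capacity 1; by Menger, the answer equals the max flow.
Path Plant→City (+1); total 1.
Path Plant→n1→City (+1); total 2.
Path Plant→n2→City (+1); total 3.
Path Plant→n6→City (+1); total 4.
No residual Plant→City path; max flow = 4.
Certifying cut of size 4: {Plant→City, n1→City, n2→City, n6→City}.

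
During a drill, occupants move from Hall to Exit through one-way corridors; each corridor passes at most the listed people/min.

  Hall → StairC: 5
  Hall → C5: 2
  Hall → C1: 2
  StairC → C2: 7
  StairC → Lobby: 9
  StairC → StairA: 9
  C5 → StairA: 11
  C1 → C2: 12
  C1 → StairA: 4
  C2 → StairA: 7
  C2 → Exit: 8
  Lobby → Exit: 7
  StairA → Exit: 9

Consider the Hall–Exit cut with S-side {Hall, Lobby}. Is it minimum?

No — its capacity is 16, but the minimum cut has capacity 9.

Given cut capacity: 5 + 2 + 2 + 7 = 16.
Augment Hall→StairC→C2→Exit: bottleneck 5, flow now 5.
Augment Hall→C5→StairA→Exit: bottleneck 2, flow now 7.
Augment Hall→C1→C2→Exit: bottleneck 2, flow now 9.
No augmenting path remains; maximum flow = 9.
In the residual graph, reachable from Hall: {Hall}.
Min-cut edges: Hall→StairC (5), Hall→C5 (2), Hall→C1 (2); capacity 5 + 2 + 2 = 9.
Cut capacity 16 exceeds the max flow 9, so it is not minimum.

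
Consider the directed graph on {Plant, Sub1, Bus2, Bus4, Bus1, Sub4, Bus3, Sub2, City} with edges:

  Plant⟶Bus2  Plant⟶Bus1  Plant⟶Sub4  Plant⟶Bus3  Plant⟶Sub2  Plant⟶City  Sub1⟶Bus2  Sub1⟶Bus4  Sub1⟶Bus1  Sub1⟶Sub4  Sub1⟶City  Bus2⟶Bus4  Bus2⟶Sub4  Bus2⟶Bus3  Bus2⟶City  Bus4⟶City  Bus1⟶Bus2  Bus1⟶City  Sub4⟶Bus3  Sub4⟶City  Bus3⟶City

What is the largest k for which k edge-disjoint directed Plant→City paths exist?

Assign every edge capacity 1; by Menger, the answer equals the max flow.
Path Plant→City (+1); total 1.
Path Plant→Bus2→City (+1); total 2.
Path Plant→Bus1→City (+1); total 3.
Path Plant→Sub4→City (+1); total 4.
Path Plant→Bus3→City (+1); total 5.
No residual Plant→City path; max flow = 5.
Certifying cut of size 5: {Plant→Bus1, Plant→Bus2, Plant→Bus3, Plant→City, Plant→Sub4}.

5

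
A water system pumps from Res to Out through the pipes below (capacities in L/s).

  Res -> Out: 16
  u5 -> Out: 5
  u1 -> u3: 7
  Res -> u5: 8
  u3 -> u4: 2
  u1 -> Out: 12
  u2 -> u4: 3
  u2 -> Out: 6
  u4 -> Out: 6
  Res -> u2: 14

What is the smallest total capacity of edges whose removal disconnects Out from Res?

30

Augment Res→Out: bottleneck 16, flow now 16.
Augment Res→u2→Out: bottleneck 6, flow now 22.
Augment Res→u5→Out: bottleneck 5, flow now 27.
Augment Res→u2→u4→Out: bottleneck 3, flow now 30.
No augmenting path remains; maximum flow = 30.
By max-flow min-cut, the minimum cut capacity equals the max flow.
In the residual graph, reachable from Res: {Res, u2, u5}.
Min-cut edges: Res→Out (16), u2→u4 (3), u2→Out (6), u5→Out (5); capacity 16 + 3 + 6 + 5 = 30.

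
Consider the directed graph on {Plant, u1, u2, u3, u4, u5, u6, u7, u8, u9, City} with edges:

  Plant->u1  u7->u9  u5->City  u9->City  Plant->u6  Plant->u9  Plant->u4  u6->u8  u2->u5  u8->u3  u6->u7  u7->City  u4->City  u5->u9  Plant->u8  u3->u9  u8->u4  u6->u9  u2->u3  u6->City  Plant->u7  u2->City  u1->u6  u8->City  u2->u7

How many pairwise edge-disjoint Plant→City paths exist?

5

Assign every edge capacity 1; by Menger, the answer equals the max flow.
Path Plant→u4→City (+1); total 1.
Path Plant→u6→City (+1); total 2.
Path Plant→u7→City (+1); total 3.
Path Plant→u8→City (+1); total 4.
Path Plant→u9→City (+1); total 5.
No residual Plant→City path; max flow = 5.
Certifying cut of size 5: {u4→City, u6→City, u7→City, u8→City, u9→City}.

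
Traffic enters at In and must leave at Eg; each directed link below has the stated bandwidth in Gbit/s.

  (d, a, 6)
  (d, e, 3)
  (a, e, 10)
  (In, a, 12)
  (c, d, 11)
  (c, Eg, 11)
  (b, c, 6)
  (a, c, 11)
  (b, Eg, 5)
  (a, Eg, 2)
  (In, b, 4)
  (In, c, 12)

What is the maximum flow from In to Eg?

Augment In→a→Eg: bottleneck 2, flow now 2.
Augment In→b→Eg: bottleneck 4, flow now 6.
Augment In→c→Eg: bottleneck 11, flow now 17.
No augmenting path remains; maximum flow = 17.
In the residual graph, reachable from In: {In, a, c, d, e}.
Min-cut edges: In→b (4), a→Eg (2), c→Eg (11); capacity 4 + 2 + 11 = 17.
This cut is saturated, so no flow can exceed 17.

17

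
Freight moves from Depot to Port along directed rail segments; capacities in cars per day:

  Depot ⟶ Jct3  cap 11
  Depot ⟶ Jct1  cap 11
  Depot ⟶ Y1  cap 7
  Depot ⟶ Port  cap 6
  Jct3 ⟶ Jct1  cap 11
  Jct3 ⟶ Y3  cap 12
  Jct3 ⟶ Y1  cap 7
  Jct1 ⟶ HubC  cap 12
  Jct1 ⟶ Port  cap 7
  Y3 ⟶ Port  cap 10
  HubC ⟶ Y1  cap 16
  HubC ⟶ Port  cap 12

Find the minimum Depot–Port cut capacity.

Augment Depot→Port: bottleneck 6, flow now 6.
Augment Depot→Jct1→Port: bottleneck 7, flow now 13.
Augment Depot→Jct3→Y3→Port: bottleneck 10, flow now 23.
Augment Depot→Jct1→HubC→Port: bottleneck 4, flow now 27.
Augment Depot→Jct3→Jct1→HubC→Port: bottleneck 1, flow now 28.
No augmenting path remains; maximum flow = 28.
By max-flow min-cut, the minimum cut capacity equals the max flow.
In the residual graph, reachable from Depot: {Depot, Y1}.
Min-cut edges: Depot→Jct3 (11), Depot→Jct1 (11), Depot→Port (6); capacity 11 + 11 + 6 = 28.

28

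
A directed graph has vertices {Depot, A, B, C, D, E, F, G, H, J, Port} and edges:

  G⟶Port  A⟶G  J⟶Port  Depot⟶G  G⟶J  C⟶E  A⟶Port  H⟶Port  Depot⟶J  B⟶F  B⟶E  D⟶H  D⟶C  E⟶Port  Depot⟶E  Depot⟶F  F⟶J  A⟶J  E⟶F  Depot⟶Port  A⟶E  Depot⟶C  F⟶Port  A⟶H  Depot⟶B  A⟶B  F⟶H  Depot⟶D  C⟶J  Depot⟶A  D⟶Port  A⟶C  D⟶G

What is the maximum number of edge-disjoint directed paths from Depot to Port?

8

Assign every edge capacity 1; by Menger, the answer equals the max flow.
Path Depot→Port (+1); total 1.
Path Depot→A→Port (+1); total 2.
Path Depot→D→Port (+1); total 3.
Path Depot→E→Port (+1); total 4.
Path Depot→F→Port (+1); total 5.
Path Depot→G→Port (+1); total 6.
Path Depot→J→Port (+1); total 7.
Path Depot→B→F→H→Port (+1); total 8.
No residual Depot→Port path; max flow = 8.
Certifying cut of size 8: {Depot→A, Depot→D, Depot→G, Depot→Port, E→Port, F→H, F→Port, J→Port}.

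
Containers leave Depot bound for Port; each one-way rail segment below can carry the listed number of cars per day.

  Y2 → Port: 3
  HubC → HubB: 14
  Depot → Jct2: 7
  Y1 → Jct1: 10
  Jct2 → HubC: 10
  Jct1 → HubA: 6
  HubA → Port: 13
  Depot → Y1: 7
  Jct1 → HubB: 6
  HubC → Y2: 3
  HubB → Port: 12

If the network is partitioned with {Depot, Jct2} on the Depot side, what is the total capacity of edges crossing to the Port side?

17

Edges leaving {Depot, Jct2}: Depot→Y1 (7), Jct2→HubC (10).
Cut capacity = 7 + 10 = 17.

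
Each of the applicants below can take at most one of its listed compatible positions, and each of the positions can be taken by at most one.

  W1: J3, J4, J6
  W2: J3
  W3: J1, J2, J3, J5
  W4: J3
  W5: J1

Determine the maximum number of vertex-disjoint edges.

4

Unit-capacity flow: source→left, listed edges, right→sink; max matching = max flow.
Augmenting path W1→J3 (+1); matched 1.
Augmenting path W3→J1 (+1); matched 2.
Augmenting path W2→J3→W1→J4 (+1); matched 3.
Augmenting path W5→J1→W3→J2 (+1); matched 4.
No augmenting path remains; maximum matching = 4.
König certificate: {W1, W3, W5, J3} is a vertex cover of size 4 (every listed pair touches it), so no matching can be larger.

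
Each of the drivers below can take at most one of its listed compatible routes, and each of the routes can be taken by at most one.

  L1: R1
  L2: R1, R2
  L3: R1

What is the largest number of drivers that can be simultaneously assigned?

2

Unit-capacity flow: source→left, listed edges, right→sink; max matching = max flow.
Augmenting path L1→R1 (+1); matched 1.
Augmenting path L2→R2 (+1); matched 2.
No augmenting path remains; maximum matching = 2.
König certificate: {L2, R1} is a vertex cover of size 2 (every listed pair touches it), so no matching can be larger.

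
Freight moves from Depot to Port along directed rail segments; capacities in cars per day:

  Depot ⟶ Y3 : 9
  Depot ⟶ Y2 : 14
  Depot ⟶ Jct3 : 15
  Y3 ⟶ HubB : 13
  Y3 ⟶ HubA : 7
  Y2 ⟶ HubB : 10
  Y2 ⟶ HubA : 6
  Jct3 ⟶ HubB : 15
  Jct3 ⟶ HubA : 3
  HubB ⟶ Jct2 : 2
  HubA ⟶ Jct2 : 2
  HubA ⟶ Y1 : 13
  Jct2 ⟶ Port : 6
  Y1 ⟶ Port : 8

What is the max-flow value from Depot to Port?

12

Augment Depot→Y3→HubB→Jct2→Port: bottleneck 2, flow now 2.
Augment Depot→Y3→HubA→Jct2→Port: bottleneck 2, flow now 4.
Augment Depot→Y3→HubA→Y1→Port: bottleneck 5, flow now 9.
Augment Depot→Y2→HubA→Y1→Port: bottleneck 3, flow now 12.
No augmenting path remains; maximum flow = 12.
In the residual graph, reachable from Depot: {Depot, Y3, Y2, Jct3, HubB, HubA, Y1}.
Min-cut edges: HubB→Jct2 (2), HubA→Jct2 (2), Y1→Port (8); capacity 2 + 2 + 8 = 12.
This cut is saturated, so no flow can exceed 12.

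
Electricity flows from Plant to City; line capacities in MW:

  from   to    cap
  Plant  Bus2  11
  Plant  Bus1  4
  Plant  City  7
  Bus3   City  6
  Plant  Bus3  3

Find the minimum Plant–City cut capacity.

10

Augment Plant→City: bottleneck 7, flow now 7.
Augment Plant→Bus3→City: bottleneck 3, flow now 10.
No augmenting path remains; maximum flow = 10.
By max-flow min-cut, the minimum cut capacity equals the max flow.
In the residual graph, reachable from Plant: {Plant, Bus1, Bus2}.
Min-cut edges: Plant→Bus3 (3), Plant→City (7); capacity 3 + 7 = 10.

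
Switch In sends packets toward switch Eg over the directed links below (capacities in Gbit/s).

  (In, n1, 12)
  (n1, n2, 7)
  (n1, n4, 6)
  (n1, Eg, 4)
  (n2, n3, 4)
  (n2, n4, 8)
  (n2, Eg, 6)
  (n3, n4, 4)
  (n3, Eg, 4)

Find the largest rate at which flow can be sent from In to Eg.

Augment In→n1→Eg: bottleneck 4, flow now 4.
Augment In→n1→n2→Eg: bottleneck 6, flow now 10.
Augment In→n1→n2→n3→Eg: bottleneck 1, flow now 11.
No augmenting path remains; maximum flow = 11.
In the residual graph, reachable from In: {In, n1, n4}.
Min-cut edges: n1→n2 (7), n1→Eg (4); capacity 7 + 4 = 11.
This cut is saturated, so no flow can exceed 11.

11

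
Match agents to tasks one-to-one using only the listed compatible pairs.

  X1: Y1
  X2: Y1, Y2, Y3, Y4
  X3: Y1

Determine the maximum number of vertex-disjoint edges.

Unit-capacity flow: source→left, listed edges, right→sink; max matching = max flow.
Augmenting path X1→Y1 (+1); matched 1.
Augmenting path X2→Y2 (+1); matched 2.
No augmenting path remains; maximum matching = 2.
König certificate: {X2, Y1} is a vertex cover of size 2 (every listed pair touches it), so no matching can be larger.

2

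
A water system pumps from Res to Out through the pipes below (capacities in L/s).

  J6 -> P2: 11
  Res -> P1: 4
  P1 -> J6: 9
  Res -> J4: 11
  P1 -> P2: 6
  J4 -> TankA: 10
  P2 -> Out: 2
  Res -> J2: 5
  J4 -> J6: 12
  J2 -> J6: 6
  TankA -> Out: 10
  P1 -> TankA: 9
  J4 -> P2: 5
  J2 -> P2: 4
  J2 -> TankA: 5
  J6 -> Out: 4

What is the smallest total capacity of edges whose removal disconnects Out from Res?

16

Augment Res→P1→TankA→Out: bottleneck 4, flow now 4.
Augment Res→J2→TankA→Out: bottleneck 5, flow now 9.
Augment Res→J4→TankA→Out: bottleneck 1, flow now 10.
Augment Res→J4→J6→Out: bottleneck 4, flow now 14.
Augment Res→J4→P2→Out: bottleneck 2, flow now 16.
No augmenting path remains; maximum flow = 16.
By max-flow min-cut, the minimum cut capacity equals the max flow.
In the residual graph, reachable from Res: {Res, P1, J2, J4, TankA, J6, P2}.
Min-cut edges: TankA→Out (10), J6→Out (4), P2→Out (2); capacity 10 + 4 + 2 = 16.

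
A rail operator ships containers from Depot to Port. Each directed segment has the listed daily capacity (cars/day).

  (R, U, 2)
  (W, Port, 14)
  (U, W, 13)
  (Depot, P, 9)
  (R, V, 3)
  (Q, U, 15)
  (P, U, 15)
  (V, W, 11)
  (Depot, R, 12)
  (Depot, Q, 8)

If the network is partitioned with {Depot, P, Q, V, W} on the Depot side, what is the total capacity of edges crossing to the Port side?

Edges leaving {Depot, P, Q, V, W}: Depot→R (12), P→U (15), Q→U (15), W→Port (14).
Cut capacity = 12 + 15 + 15 + 14 = 56.

56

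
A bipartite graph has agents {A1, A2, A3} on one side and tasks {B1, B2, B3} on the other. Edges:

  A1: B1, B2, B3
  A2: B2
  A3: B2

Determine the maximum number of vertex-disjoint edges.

Unit-capacity flow: source→left, listed edges, right→sink; max matching = max flow.
Augmenting path A1→B1 (+1); matched 1.
Augmenting path A2→B2 (+1); matched 2.
No augmenting path remains; maximum matching = 2.
König certificate: {A1, B2} is a vertex cover of size 2 (every listed pair touches it), so no matching can be larger.

2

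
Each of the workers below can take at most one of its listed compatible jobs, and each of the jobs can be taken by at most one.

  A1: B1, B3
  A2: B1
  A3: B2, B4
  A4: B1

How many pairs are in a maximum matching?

Unit-capacity flow: source→left, listed edges, right→sink; max matching = max flow.
Augmenting path A1→B1 (+1); matched 1.
Augmenting path A3→B2 (+1); matched 2.
Augmenting path A2→B1→A1→B3 (+1); matched 3.
No augmenting path remains; maximum matching = 3.
König certificate: {A1, A3, B1} is a vertex cover of size 3 (every listed pair touches it), so no matching can be larger.

3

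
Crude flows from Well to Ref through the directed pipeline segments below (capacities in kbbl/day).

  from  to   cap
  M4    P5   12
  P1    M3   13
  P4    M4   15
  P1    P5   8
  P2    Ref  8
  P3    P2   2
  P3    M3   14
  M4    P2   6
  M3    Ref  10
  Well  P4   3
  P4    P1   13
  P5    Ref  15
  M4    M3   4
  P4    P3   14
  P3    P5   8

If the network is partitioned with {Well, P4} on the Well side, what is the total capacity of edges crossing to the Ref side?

42

Edges leaving {Well, P4}: P4→P3 (14), P4→P1 (13), P4→M4 (15).
Cut capacity = 14 + 13 + 15 = 42.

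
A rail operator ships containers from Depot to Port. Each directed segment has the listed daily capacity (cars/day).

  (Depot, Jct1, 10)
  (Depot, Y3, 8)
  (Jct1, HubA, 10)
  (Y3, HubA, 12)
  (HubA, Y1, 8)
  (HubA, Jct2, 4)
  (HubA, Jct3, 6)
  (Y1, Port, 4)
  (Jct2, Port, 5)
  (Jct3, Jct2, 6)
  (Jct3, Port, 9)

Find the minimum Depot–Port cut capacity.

14

Augment Depot→Jct1→HubA→Y1→Port: bottleneck 4, flow now 4.
Augment Depot→Jct1→HubA→Jct2→Port: bottleneck 4, flow now 8.
Augment Depot→Jct1→HubA→Jct3→Port: bottleneck 2, flow now 10.
Augment Depot→Y3→HubA→Jct3→Port: bottleneck 4, flow now 14.
No augmenting path remains; maximum flow = 14.
By max-flow min-cut, the minimum cut capacity equals the max flow.
In the residual graph, reachable from Depot: {Depot, Jct1, Y3, HubA, Y1}.
Min-cut edges: HubA→Jct2 (4), HubA→Jct3 (6), Y1→Port (4); capacity 4 + 6 + 4 = 14.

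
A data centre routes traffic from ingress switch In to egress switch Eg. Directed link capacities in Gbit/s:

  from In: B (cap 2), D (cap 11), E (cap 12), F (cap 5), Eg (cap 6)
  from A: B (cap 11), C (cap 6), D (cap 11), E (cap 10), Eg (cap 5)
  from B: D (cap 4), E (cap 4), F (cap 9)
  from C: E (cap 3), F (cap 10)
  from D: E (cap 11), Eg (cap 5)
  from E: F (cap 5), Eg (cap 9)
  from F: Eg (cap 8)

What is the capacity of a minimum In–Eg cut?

28

Augment In→Eg: bottleneck 6, flow now 6.
Augment In→D→Eg: bottleneck 5, flow now 11.
Augment In→E→Eg: bottleneck 9, flow now 20.
Augment In→F→Eg: bottleneck 5, flow now 25.
Augment In→B→F→Eg: bottleneck 2, flow now 27.
Augment In→E→F→Eg: bottleneck 1, flow now 28.
No augmenting path remains; maximum flow = 28.
By max-flow min-cut, the minimum cut capacity equals the max flow.
In the residual graph, reachable from In: {In, B, D, E, F}.
Min-cut edges: In→Eg (6), D→Eg (5), E→Eg (9), F→Eg (8); capacity 6 + 5 + 9 + 8 = 28.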